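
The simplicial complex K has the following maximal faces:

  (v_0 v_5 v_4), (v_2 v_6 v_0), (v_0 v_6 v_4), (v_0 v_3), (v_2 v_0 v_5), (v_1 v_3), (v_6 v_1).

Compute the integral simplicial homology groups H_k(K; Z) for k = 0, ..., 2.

H_0 = Z,  H_1 = Z,  H_2 = 0.

Take the total order v_0 < v_1 < v_2 < v_3 < v_4 < v_5 < v_6 on the vertex set. Then K (dimension 2) consists of the simplices:

  0-simplices (7): [v_0], [v_1], [v_2], [v_3], [v_4], [v_5], [v_6]
  1-simplices (11): [v_0,v_2], [v_0,v_3], [v_0,v_4], [v_0,v_5], [v_0,v_6], [v_1,v_3], [v_1,v_6], [v_2,v_5], [v_2,v_6], [v_4,v_5], [v_4,v_6]
  2-simplices (4): [v_0,v_2,v_5], [v_0,v_2,v_6], [v_0,v_4,v_5], [v_0,v_4,v_6]

Hence C_0 ≅ Z^7, C_1 ≅ Z^11, C_2 ≅ Z^4.

Boundary ∂_1: C_1 → C_0 sends each edge [p,q] (with p < q) to q − p. For instance
  ∂[v_4,v_6] = [v_6] − [v_4].
This gives a 7×11 integer matrix of rank 6; reducing to Smith normal form yields diagonal entries (1,1,1,1,1,1).

Boundary ∂_2: C_2 → C_1 maps a triangle to the signed sum of its edges. For instance
  ∂[v_0,v_4,v_5] = [v_4,v_5] − [v_0,v_5] + [v_0,v_4],
  ∂[v_0,v_4,v_6] = [v_4,v_6] − [v_0,v_6] + [v_0,v_4].
The resulting 11×4 matrix has rank 4, and its Smith normal form has invariant factors (1,1,1,1).

Reading off H_k = ker ∂_k / im ∂_{k+1}:

  H_0: rank C_0 − rank ∂_1 = 7 − 6 = 1, and the invariant factors of ∂_1 are all 1, so H_0 = Z.
  H_1: rank ker ∂_1 − rank ∂_2 = (11 − 6) − 4 = 1, and the invariant factors of ∂_2 are all 1, so H_1 = Z.
  H_2: rank ker ∂_2 − rank ∂_3 = (4 − 4) − 0 = 0, and there is no ∂_3, so H_2 = 0.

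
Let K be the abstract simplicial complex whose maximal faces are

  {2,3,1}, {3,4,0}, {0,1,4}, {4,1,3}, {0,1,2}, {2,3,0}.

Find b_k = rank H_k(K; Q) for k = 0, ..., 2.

Take the total order 0 < 1 < 2 < 3 < 4 on the vertex set. Then K (dimension 2) consists of the simplices:

  0-simplices (5): [0], [1], [2], [3], [4]
  1-simplices (9): [0,1], [0,2], [0,3], [0,4], [1,2], [1,3], [1,4], [2,3], [3,4]
  2-simplices (6): [0,1,2], [0,1,4], [0,2,3], [0,3,4], [1,2,3], [1,3,4]

giving chain groups C_0 ≅ Z^5, C_1 ≅ Z^9, C_2 ≅ Z^6.

The boundary map ∂_1: C_1 → C_0 maps an edge to its endpoints' difference, ∂[p,q] = q − p.
As a 5×9 matrix over Z this has rank 4, with invariant factors (1,1,1,1).

The boundary map ∂_2: C_2 → C_1 sends each 2-simplex [p,q,r] to [q,r] − [p,r] + [p,q]. For instance
  ∂[0,1,4] = [1,4] − [0,4] + [0,1],
  ∂[1,3,4] = [3,4] − [1,4] + [1,3].
As a 9×6 matrix over Z this has rank 5, with invariant factors (1,1,1,1,1).

Reading off H_k = ker ∂_k / im ∂_{k+1}:

  H_0: rank C_0 − rank ∂_1 = 5 − 4 = 1, and the invariant factors of ∂_1 are all 1, so H_0 = Z.
  H_1: rank ker ∂_1 − rank ∂_2 = (9 − 4) − 5 = 0, and the invariant factors of ∂_2 are all 1, so H_1 = 0.
  H_2: rank ker ∂_2 − rank ∂_3 = (6 − 5) − 0 = 1, and there is no ∂_3, so H_2 = Z.

As a check, the Euler characteristic is 5 − 9 + 6 = 2, which agrees with 1 − 0 + 1 = 2.

Hence the Betti numbers are b_0 = 1, b_1 = 0, b_2 = 1.

b_0 = 1, b_1 = 0, b_2 = 1.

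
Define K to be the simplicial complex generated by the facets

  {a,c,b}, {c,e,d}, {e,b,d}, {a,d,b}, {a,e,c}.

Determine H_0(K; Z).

H_0 ≅ Z.

Order the vertices as a < b < c < d < e. Listing each simplex with vertices in this order, K has dimension 2 with simplices:

  0-simplices (5): a, b, c, d, e
  1-simplices (10): ab, ac, ad, ae, bc, bd, be, cd, ce, de
  2-simplices (5): abc, abd, ace, bde, cde

giving chain groups C_0 ≅ Z^5, C_1 ≅ Z^10, C_2 ≅ Z^5.

∂_1: C_1 → C_0 is given by ∂[p,q] = [q] − [p]. For instance
  ∂cd = d − c.
As a 5×10 matrix over Z this has rank 4, with invariant factors (1,1,1,1).

Boundary ∂_2: C_2 → C_1 acts by ∂[p,q,r] = [q,r] − [p,r] + [p,q]. For instance
  ∂ace = ce − ae + ac,
  ∂abd = bd − ad + ab.
The resulting 10×5 matrix has rank 5, and its Smith normal form has invariant factors (1,1,1,1,1).

From H_k ≅ ker(∂_k) / im(∂_{k+1}) we obtain:

  H_0: rank C_0 − rank ∂_1 = 5 − 4 = 1, and the invariant factors of ∂_1 are all 1, so H_0 ≅ Z.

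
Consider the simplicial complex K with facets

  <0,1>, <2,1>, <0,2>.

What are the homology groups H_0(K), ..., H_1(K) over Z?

H_0 ≅ Z,  H_1 ≅ Z.

Fix the vertex order 0 < 1 < 2 and write every simplex with vertices in increasing order. Then dim K = 1 and the simplices of K are:

  0-simplices (3): [0], [1], [2]
  1-simplices (3): [0,1], [0,2], [1,2]

giving chain groups C_0 ≅ Z^3, C_1 ≅ Z^3.

The boundary map ∂_1: C_1 → C_0 maps an edge to its endpoints' difference, ∂[p,q] = q − p. For instance
  ∂[1,2] = [2] − [1].
As a 3×3 matrix over Z this has rank 2, with invariant factors (1,1).

Computing H_k = (kernel of ∂_k) / (image of ∂_{k+1}):

  H_0: rank C_0 − rank ∂_1 = 3 − 2 = 1, and the invariant factors of ∂_1 are all 1, so H_0 ≅ Z.
  H_1: rank ker ∂_1 − rank ∂_2 = (3 − 2) − 0 = 1, and there is no ∂_2, so H_1 ≅ Z.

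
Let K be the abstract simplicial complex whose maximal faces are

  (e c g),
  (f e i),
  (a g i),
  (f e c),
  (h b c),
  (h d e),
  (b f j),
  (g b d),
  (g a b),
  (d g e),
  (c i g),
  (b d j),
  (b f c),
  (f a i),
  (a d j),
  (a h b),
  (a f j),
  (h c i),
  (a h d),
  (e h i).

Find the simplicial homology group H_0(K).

Fix the vertex order a < b < c < d < e < f < g < h < i < j and write every simplex with vertices in increasing order. Then dim K = 2 and the simplices of K are:

  0-simplices (10): a, b, c, d, e, f, g, h, i, j
  1-simplices (30): ab, ad, af, ag, ah, ai, aj, bc, bd, bf, bg, bh, bj, ce, cf, cg, ch, ci, de, dg, dh, dj, ef, eg, eh, ei, fi, fj, gi, hi
  2-simplices (20): abg, abh, adh, adj, afi, afj, agi, bcf, bch, bdg, bdj, bfj, cef, ceg, cgi, chi, deg, deh, efi, ehi

Hence C_0 ≅ Z^10, C_1 ≅ Z^30, C_2 ≅ Z^20.

The boundary map ∂_1: C_1 → C_0 maps an edge to its endpoints' difference, ∂[p,q] = q − p. For instance
  ∂ai = i − a.
This gives a 10×30 integer matrix of rank 9; reducing to Smith normal form yields diagonal entries (1,1,1,1,1,1,1,1,1).

∂_2: C_2 → C_1 sends each 2-simplex [p,q,r] to [q,r] − [p,r] + [p,q]. For instance
  ∂adj = dj − aj + ad,
  ∂bch = ch − bh + bc.
As a 30×20 matrix over Z this has rank 20, with invariant factors (1,1,1,1,1,1,1,1,1,1,1,1,1,1,1,1,1,1,1,2).

Computing H_k = (kernel of ∂_k) / (image of ∂_{k+1}):

  H_0: rank C_0 − rank ∂_1 = 10 − 9 = 1, and the invariant factors of ∂_1 are all 1, so H_0 = Z.

H_0 ≅ Z.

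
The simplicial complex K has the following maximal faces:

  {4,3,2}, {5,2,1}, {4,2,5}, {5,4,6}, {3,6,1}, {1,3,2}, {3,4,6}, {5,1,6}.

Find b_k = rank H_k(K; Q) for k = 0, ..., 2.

b_0 = 1, b_1 = 0, b_2 = 1.

We work with the vertex ordering 1 < 2 < 3 < 4 < 5 < 6. The simplices of K, each written with vertices in increasing order, are:

  0-simplices (6): [1], [2], [3], [4], [5], [6]
  1-simplices (12): [1,2], [1,3], [1,5], [1,6], [2,3], [2,4], [2,5], [3,4], [3,6], [4,5], [4,6], [5,6]
  2-simplices (8): [1,2,3], [1,2,5], [1,3,6], [1,5,6], [2,3,4], [2,4,5], [3,4,6], [4,5,6]

giving chain groups C_0 ≅ Z^6, C_1 ≅ Z^12, C_2 ≅ Z^8.

The boundary map ∂_1: C_1 → C_0 sends each edge [p,q] (with p < q) to q − p. For instance
  ∂[4,5] = [5] − [4].
This gives a 6×12 integer matrix of rank 5; reducing to Smith normal form yields diagonal entries (1,1,1,1,1).

∂_2: C_2 → C_1 maps a triangle to the signed sum of its edges. For instance
  ∂[2,3,4] = [3,4] − [2,4] + [2,3],
  ∂[4,5,6] = [5,6] − [4,6] + [4,5].
The 12×8 boundary matrix has rank 7 and Smith normal form diag(1,1,1,1,1,1,1).

From H_k ≅ ker(∂_k) / im(∂_{k+1}) we obtain:

  H_0: rank C_0 − rank ∂_1 = 6 − 5 = 1, and the invariant factors of ∂_1 are all 1, so H_0 = Z.
  H_1: rank ker ∂_1 − rank ∂_2 = (12 − 5) − 7 = 0, and the invariant factors of ∂_2 are all 1, so H_1 = 0.
  H_2: rank ker ∂_2 − rank ∂_3 = (8 − 7) − 0 = 1, and there is no ∂_3, so H_2 = Z.

Hence the Betti numbers are b_0 = 1, b_1 = 0, b_2 = 1.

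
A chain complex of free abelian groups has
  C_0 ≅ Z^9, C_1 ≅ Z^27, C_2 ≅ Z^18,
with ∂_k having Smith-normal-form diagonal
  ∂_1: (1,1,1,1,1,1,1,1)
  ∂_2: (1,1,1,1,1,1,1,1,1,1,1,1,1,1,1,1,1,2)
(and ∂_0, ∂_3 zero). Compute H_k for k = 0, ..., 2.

H_0 ≅ Z,  H_1 ≅ Z ⊕ Z/2,  H_2 = 0.

H_0: b_0 = 9 − 0 − 8 = 1; torsion from ∂_1 factors > 1: none. So H_0 ≅ Z.
H_1: b_1 = 27 − 8 − 18 = 1; torsion from ∂_2 factors > 1: [2]. So H_1 ≅ Z ⊕ Z/2.
H_2: b_2 = 18 − 18 − 0 = 0; torsion from ∂_3 factors > 1: none. So H_2 ≅ 0.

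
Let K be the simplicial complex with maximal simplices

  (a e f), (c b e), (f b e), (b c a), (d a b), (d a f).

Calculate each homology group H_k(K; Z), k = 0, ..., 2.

Take the total order a < b < c < d < e < f on the vertex set. Then K (dimension 2) consists of the simplices:

  0-simplices (6): a, b, c, d, e, f
  1-simplices (12): ab, ac, ad, ae, af, bc, bd, be, bf, ce, df, ef
  2-simplices (6): abc, abd, adf, aef, bce, bef

Hence C_0 ≅ Z^6, C_1 ≅ Z^12, C_2 ≅ Z^6.

The boundary map ∂_1: C_1 → C_0 maps an edge to its endpoints' difference, ∂[p,q] = q − p. For instance
  ∂af = f − a.
The resulting 6×12 matrix has rank 5, and its Smith normal form has invariant factors (1,1,1,1,1).

∂_2: C_2 → C_1 acts by ∂[p,q,r] = [q,r] − [p,r] + [p,q]. For instance
  ∂adf = df − af + ad,
  ∂abd = bd − ad + ab.
As a 12×6 matrix over Z this has rank 6, with invariant factors (1,1,1,1,1,1).

Computing H_k = (kernel of ∂_k) / (image of ∂_{k+1}):

  H_0: rank C_0 − rank ∂_1 = 6 − 5 = 1, and the invariant factors of ∂_1 are all 1, so H_0 ≅ Z.
  H_1: rank ker ∂_1 − rank ∂_2 = (12 − 5) − 6 = 1, and the invariant factors of ∂_2 are all 1, so H_1 ≅ Z.
  H_2: rank ker ∂_2 − rank ∂_3 = (6 − 6) − 0 = 0, and there is no ∂_3, so H_2 ≅ 0.

(K is a triangulation of the cylinder S^1 x I.)

H_0 ≅ Z,  H_1 ≅ Z,  H_2 = 0.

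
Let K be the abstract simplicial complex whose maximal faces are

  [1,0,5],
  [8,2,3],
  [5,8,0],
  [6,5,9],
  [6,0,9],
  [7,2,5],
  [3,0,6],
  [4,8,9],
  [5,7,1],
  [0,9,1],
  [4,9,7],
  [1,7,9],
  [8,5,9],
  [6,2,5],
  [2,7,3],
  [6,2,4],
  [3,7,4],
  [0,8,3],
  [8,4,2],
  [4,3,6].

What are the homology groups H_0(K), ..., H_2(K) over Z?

Order the vertices as 0 < 1 < 2 < 3 < 4 < 5 < 6 < 7 < 8 < 9. Listing each simplex with vertices in this order, K has dimension 2 with simplices:

  0-simplices (10): [0], [1], [2], [3], [4], [5], [6], [7], [8], [9]
  1-simplices (30): (30 of them)
  2-simplices (20): (20 of them)

so the chain groups are C_0 ≅ Z^10, C_1 ≅ Z^30, C_2 ≅ Z^20.

∂_1: C_1 → C_0 sends each edge [p,q] (with p < q) to q − p.
The resulting 10×30 matrix has rank 9, and its Smith normal form has invariant factors (1,1,1,1,1,1,1,1,1).

The boundary map ∂_2: C_2 → C_1 acts by ∂[p,q,r] = [q,r] − [p,r] + [p,q]. For instance
  ∂[2,4,6] = [4,6] − [2,6] + [2,4],
  ∂[0,5,8] = [5,8] − [0,8] + [0,5].
The 30×20 boundary matrix has rank 20 and Smith normal form diag(1,1,1,1,1,1,1,1,1,1,1,1,1,1,1,1,1,1,1,2).

From H_k ≅ ker(∂_k) / im(∂_{k+1}) we obtain:

  H_0: rank C_0 − rank ∂_1 = 10 − 9 = 1, and the invariant factors of ∂_1 are all 1, so H_0 ≅ Z.
  H_1: rank ker ∂_1 − rank ∂_2 = (30 − 9) − 20 = 1, and ∂_2 has invariant factor 2 > 1, so H_1 ≅ Z ⊕ Z/2.
  H_2: rank ker ∂_2 − rank ∂_3 = (20 − 20) − 0 = 0, and there is no ∂_3, so H_2 ≅ 0.

As a check, the Euler characteristic is 10 − 30 + 20 = 0, which agrees with 1 − 1 + 0 = 0.

H_0 ≅ Z,  H_1 ≅ Z ⊕ Z/2,  H_2 = 0.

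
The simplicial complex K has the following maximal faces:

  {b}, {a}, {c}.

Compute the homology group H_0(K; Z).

H_0 ≅ Z^3.

Order the vertices as a < b < c. Listing each simplex with vertices in this order, K has dimension 0 with simplices:

  0-simplices (3): a, b, c

Hence C_0 ≅ Z^3.

Now H_k = ker ∂_k / im ∂_{k+1}, so:

  H_0: rank C_0 − rank ∂_1 = 3 − 0 = 3, and there is no ∂_1, so H_0 ≅ Z^3.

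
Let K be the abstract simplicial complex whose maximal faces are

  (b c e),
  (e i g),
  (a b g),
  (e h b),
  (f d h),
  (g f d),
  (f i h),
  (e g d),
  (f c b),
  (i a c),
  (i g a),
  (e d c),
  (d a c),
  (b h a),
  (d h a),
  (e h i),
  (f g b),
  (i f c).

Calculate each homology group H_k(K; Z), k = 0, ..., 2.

H_0 ≅ Z,  H_1 ≅ Z^2,  H_2 ≅ Z.

Take the total order a < b < c < d < e < f < g < h < i on the vertex set. Then K (dimension 2) consists of the simplices:

  0-simplices (9): a, b, c, d, e, f, g, h, i
  1-simplices (27): ab, ac, ad, ag, ah, ai, bc, be, bf, bg, bh, cd, ce, cf, ci, de, df, dg, dh, eg, eh, ei, fg, fh, fi, gi, hi
  2-simplices (18): abg, abh, acd, aci, adh, agi, bce, bcf, beh, bfg, cde, cfi, deg, dfg, dfh, egi, ehi, fhi

Hence C_0 ≅ Z^9, C_1 ≅ Z^27, C_2 ≅ Z^18.

Boundary ∂_1: C_1 → C_0 is given by ∂[p,q] = [q] − [p].
As a 9×27 matrix over Z this has rank 8, with invariant factors (1,1,1,1,1,1,1,1).

∂_2: C_2 → C_1 acts by ∂[p,q,r] = [q,r] − [p,r] + [p,q]. For instance
  ∂egi = gi − ei + eg,
  ∂abg = bg − ag + ab.
As a 27×18 matrix over Z this has rank 17, with invariant factors (1,1,1,1,1,1,1,1,1,1,1,1,1,1,1,1,1).

Now H_k = ker ∂_k / im ∂_{k+1}, so:

  H_0: rank C_0 − rank ∂_1 = 9 − 8 = 1, and the invariant factors of ∂_1 are all 1, so H_0 ≅ Z.
  H_1: rank ker ∂_1 − rank ∂_2 = (27 − 8) − 17 = 2, and the invariant factors of ∂_2 are all 1, so H_1 ≅ Z^2.
  H_2: rank ker ∂_2 − rank ∂_3 = (18 − 17) − 0 = 1, and there is no ∂_3, so H_2 ≅ Z.

(K is a triangulation of the torus T^2.)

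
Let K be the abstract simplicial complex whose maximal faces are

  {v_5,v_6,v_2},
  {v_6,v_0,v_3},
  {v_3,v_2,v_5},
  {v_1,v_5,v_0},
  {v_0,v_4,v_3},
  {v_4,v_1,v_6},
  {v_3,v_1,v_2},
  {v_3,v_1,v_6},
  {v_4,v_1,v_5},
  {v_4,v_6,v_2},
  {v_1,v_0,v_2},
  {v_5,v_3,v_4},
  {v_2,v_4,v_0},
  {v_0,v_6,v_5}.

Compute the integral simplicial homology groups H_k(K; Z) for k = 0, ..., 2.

H_0 = Z,  H_1 = Z^2,  H_2 = Z.

Order the vertices as v_0 < v_1 < v_2 < v_3 < v_4 < v_5 < v_6. Listing each simplex with vertices in this order, K has dimension 2 with simplices:

  0-simplices (7): [v_0], [v_1], [v_2], [v_3], [v_4], [v_5], [v_6]
  1-simplices (21): (21 of them)
  2-simplices (14): (14 of them)

giving chain groups C_0 ≅ Z^7, C_1 ≅ Z^21, C_2 ≅ Z^14.

∂_1: C_1 → C_0 is given by ∂[p,q] = [q] − [p]. For instance
  ∂[v_4,v_6] = [v_6] − [v_4].
This gives a 7×21 integer matrix of rank 6; reducing to Smith normal form yields diagonal entries (1,1,1,1,1,1).

Boundary ∂_2: C_2 → C_1 sends each 2-simplex [p,q,r] to [q,r] − [p,r] + [p,q]. For instance
  ∂[v_2,v_3,v_5] = [v_3,v_5] − [v_2,v_5] + [v_2,v_3],
  ∂[v_0,v_2,v_4] = [v_2,v_4] − [v_0,v_4] + [v_0,v_2].
This gives a 21×14 integer matrix of rank 13; reducing to Smith normal form yields diagonal entries (1,1,1,1,1,1,1,1,1,1,1,1,1).

Computing H_k = (kernel of ∂_k) / (image of ∂_{k+1}):

  H_0: rank C_0 − rank ∂_1 = 7 − 6 = 1, and the invariant factors of ∂_1 are all 1, so H_0 ≅ Z.
  H_1: rank ker ∂_1 − rank ∂_2 = (21 − 6) − 13 = 2, and the invariant factors of ∂_2 are all 1, so H_1 ≅ Z^2.
  H_2: rank ker ∂_2 − rank ∂_3 = (14 − 13) − 0 = 1, and there is no ∂_3, so H_2 ≅ Z.

As a check, the Euler characteristic is 7 − 21 + 14 = 0, which agrees with 1 − 2 + 1 = 0.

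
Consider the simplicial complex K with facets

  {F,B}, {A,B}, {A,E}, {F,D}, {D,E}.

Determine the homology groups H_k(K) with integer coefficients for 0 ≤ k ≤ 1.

Take the total order A < B < D < E < F on the vertex set. Then K (dimension 1) consists of the simplices:

  0-simplices (5): A, B, D, E, F
  1-simplices (5): AB, AE, BF, DE, DF

Hence C_0 ≅ Z^5, C_1 ≅ Z^5.

The boundary map ∂_1: C_1 → C_0 sends each edge [p,q] (with p < q) to q − p. For instance
  ∂DE = E − D.
As a 5×5 matrix over Z this has rank 4, with invariant factors (1,1,1,1).

From H_k ≅ ker(∂_k) / im(∂_{k+1}) we obtain:

  H_0: rank C_0 − rank ∂_1 = 5 − 4 = 1, and the invariant factors of ∂_1 are all 1, so H_0 = Z.
  H_1: rank ker ∂_1 − rank ∂_2 = (5 − 4) − 0 = 1, and there is no ∂_2, so H_1 = Z.

H_0 ≅ Z,  H_1 ≅ Z.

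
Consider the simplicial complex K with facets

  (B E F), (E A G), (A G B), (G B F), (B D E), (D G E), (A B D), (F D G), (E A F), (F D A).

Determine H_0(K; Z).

K has 6 vertices, 15 edges, 10 triangles.
rank ∂_0 = 0, rank ∂_1 = 5 ⇒ b_0 = 6 − 0 − 5 = 1; all invariant factors of ∂_1 are 1 so no torsion. So H_0 ≅ Z.

H_0 = Z.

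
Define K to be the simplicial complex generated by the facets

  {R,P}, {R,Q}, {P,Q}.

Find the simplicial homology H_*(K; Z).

K has 3 vertices, 3 edges.
rank ∂_0 = 0, rank ∂_1 = 2 ⇒ b_0 = 3 − 0 − 2 = 1; all invariant factors of ∂_1 are 1 so no torsion. So H_0 ≅ Z.
rank ∂_1 = 2, rank ∂_2 = 0 ⇒ b_1 = 3 − 2 − 0 = 1. So H_1 ≅ Z.

H_0 ≅ Z,  H_1 ≅ Z.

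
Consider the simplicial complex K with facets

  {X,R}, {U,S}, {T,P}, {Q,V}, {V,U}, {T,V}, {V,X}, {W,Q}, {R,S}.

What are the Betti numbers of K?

Fix the vertex order P < Q < R < S < T < U < V < W < X and write every simplex with vertices in increasing order. Then dim K = 1 and the simplices of K are:

  0-simplices (9): P, Q, R, S, T, U, V, W, X
  1-simplices (9): PT, QV, QW, RS, RX, SU, TV, UV, VX

giving chain groups C_0 ≅ Z^9, C_1 ≅ Z^9.

The boundary map ∂_1: C_1 → C_0 maps an edge to its endpoints' difference, ∂[p,q] = q − p. For instance
  ∂VX = X − V.
As a 9×9 matrix over Z this has rank 8, with invariant factors (1,1,1,1,1,1,1,1).

Reading off H_k = ker ∂_k / im ∂_{k+1}:

  H_0: rank C_0 − rank ∂_1 = 9 − 8 = 1, and the invariant factors of ∂_1 are all 1, so H_0 ≅ Z.
  H_1: rank ker ∂_1 − rank ∂_2 = (9 − 8) − 0 = 1, and there is no ∂_2, so H_1 ≅ Z.

Hence the Betti numbers are b_0 = 1, b_1 = 1.

b_0 = 1, b_1 = 1.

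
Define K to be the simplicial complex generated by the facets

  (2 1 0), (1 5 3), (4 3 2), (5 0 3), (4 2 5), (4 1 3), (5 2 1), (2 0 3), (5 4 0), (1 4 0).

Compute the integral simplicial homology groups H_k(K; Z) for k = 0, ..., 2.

K has 6 vertices, 15 edges, 10 triangles.
rank ∂_0 = 0, rank ∂_1 = 5 ⇒ b_0 = 6 − 0 − 5 = 1; all invariant factors of ∂_1 are 1 so no torsion. So H_0 ≅ Z.
rank ∂_1 = 5, rank ∂_2 = 10 ⇒ b_1 = 15 − 5 − 10 = 0; ∂_2 has invariant factor(s) [2] giving torsion. So H_1 ≅ Z/2Z.
rank ∂_2 = 10, rank ∂_3 = 0 ⇒ b_2 = 10 − 10 − 0 = 0. So H_2 ≅ 0.

H_0 = Z,  H_1 = Z/2Z,  H_2 = 0.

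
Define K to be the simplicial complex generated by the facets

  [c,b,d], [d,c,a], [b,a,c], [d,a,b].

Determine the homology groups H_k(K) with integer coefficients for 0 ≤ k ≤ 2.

Order the vertices as a < b < c < d. Listing each simplex with vertices in this order, K has dimension 2 with simplices:

  0-simplices (4): a, b, c, d
  1-simplices (6): ab, ac, ad, bc, bd, cd
  2-simplices (4): abc, abd, acd, bcd

Hence C_0 ≅ Z^4, C_1 ≅ Z^6, C_2 ≅ Z^4.

∂_1: C_1 → C_0 is given by ∂[p,q] = [q] − [p]. For instance
  ∂bc = c − b.
The 4×6 boundary matrix has rank 3 and Smith normal form diag(1,1,1).

Boundary ∂_2: C_2 → C_1 sends each 2-simplex [p,q,r] to [q,r] − [p,r] + [p,q]. For instance
  ∂abc = bc − ac + ab,
  ∂abd = bd − ad + ab.
The resulting 6×4 matrix has rank 3, and its Smith normal form has invariant factors (1,1,1).

Now H_k = ker ∂_k / im ∂_{k+1}, so:

  H_0: rank C_0 − rank ∂_1 = 4 − 3 = 1, and the invariant factors of ∂_1 are all 1, so H_0 = Z.
  H_1: rank ker ∂_1 − rank ∂_2 = (6 − 3) − 3 = 0, and the invariant factors of ∂_2 are all 1, so H_1 = 0.
  H_2: rank ker ∂_2 − rank ∂_3 = (4 − 3) − 0 = 1, and there is no ∂_3, so H_2 = Z.

As a check, the Euler characteristic is 4 − 6 + 4 = 2, which agrees with 1 − 0 + 1 = 2.

H_0 ≅ Z,  H_1 = 0,  H_2 ≅ Z.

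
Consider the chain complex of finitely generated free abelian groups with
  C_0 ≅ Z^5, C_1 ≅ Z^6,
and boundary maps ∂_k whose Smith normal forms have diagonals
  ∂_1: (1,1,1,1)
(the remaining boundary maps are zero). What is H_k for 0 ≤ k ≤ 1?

H_0: b_0 = 5 − 0 − 4 = 1; torsion from ∂_1 factors > 1: none. So H_0 = Z.
H_1: b_1 = 6 − 4 − 0 = 2; torsion from ∂_2 factors > 1: none. So H_1 = Z^2.

H_0 = Z,  H_1 = Z^2.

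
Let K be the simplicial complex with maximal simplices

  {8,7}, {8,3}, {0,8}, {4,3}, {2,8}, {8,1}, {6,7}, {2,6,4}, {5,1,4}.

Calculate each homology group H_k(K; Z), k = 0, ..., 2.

H_0 = Z,  H_1 = Z^3,  H_2 = 0.

K has 9 vertices, 13 edges, 2 triangles.
rank ∂_0 = 0, rank ∂_1 = 8 ⇒ b_0 = 9 − 0 − 8 = 1; all invariant factors of ∂_1 are 1 so no torsion. So H_0 ≅ Z.
rank ∂_1 = 8, rank ∂_2 = 2 ⇒ b_1 = 13 − 8 − 2 = 3; all invariant factors of ∂_2 are 1 so no torsion. So H_1 ≅ Z^3.
rank ∂_2 = 2, rank ∂_3 = 0 ⇒ b_2 = 2 − 2 − 0 = 0. So H_2 ≅ 0.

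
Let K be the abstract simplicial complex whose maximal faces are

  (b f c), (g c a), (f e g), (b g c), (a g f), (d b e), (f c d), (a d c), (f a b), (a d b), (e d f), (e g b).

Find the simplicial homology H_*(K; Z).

H_0 = Z,  H_1 = Z/2,  H_2 = 0.

We work with the vertex ordering a < b < c < d < e < f < g. The simplices of K, each written with vertices in increasing order, are:

  0-simplices (7): a, b, c, d, e, f, g
  1-simplices (18): ab, ac, ad, af, ag, bc, bd, be, bf, bg, cd, cf, cg, de, df, ef, eg, fg
  2-simplices (12): abd, abf, acd, acg, afg, bcf, bcg, bde, beg, cdf, def, efg

so the chain groups are C_0 ≅ Z^7, C_1 ≅ Z^18, C_2 ≅ Z^12.

The boundary map ∂_1: C_1 → C_0 maps an edge to its endpoints' difference, ∂[p,q] = q − p. For instance
  ∂bf = f − b.
This gives a 7×18 integer matrix of rank 6; reducing to Smith normal form yields diagonal entries (1,1,1,1,1,1).

The boundary map ∂_2: C_2 → C_1 maps a triangle to the signed sum of its edges. For instance
  ∂bcf = cf − bf + bc,
  ∂acd = cd − ad + ac.
The 18×12 boundary matrix has rank 12 and Smith normal form diag(1,1,1,1,1,1,1,1,1,1,1,2).

Now H_k = ker ∂_k / im ∂_{k+1}, so:

  H_0: rank C_0 − rank ∂_1 = 7 − 6 = 1, and the invariant factors of ∂_1 are all 1, so H_0 = Z.
  H_1: rank ker ∂_1 − rank ∂_2 = (18 − 6) − 12 = 0, and ∂_2 has invariant factor 2 > 1, so H_1 = Z/2.
  H_2: rank ker ∂_2 − rank ∂_3 = (12 − 12) − 0 = 0, and there is no ∂_3, so H_2 = 0.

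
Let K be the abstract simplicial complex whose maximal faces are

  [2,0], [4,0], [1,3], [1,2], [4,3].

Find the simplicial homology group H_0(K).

Order the vertices as 0 < 1 < 2 < 3 < 4. Listing each simplex with vertices in this order, K has dimension 1 with simplices:

  0-simplices (5): [0], [1], [2], [3], [4]
  1-simplices (5): [0,2], [0,4], [1,2], [1,3], [3,4]

so the chain groups are C_0 ≅ Z^5, C_1 ≅ Z^5.

The boundary map ∂_1: C_1 → C_0 maps an edge to its endpoints' difference, ∂[p,q] = q − p.
This gives a 5×5 integer matrix of rank 4; reducing to Smith normal form yields diagonal entries (1,1,1,1).

Now H_k = ker ∂_k / im ∂_{k+1}, so:

  H_0: rank C_0 − rank ∂_1 = 5 − 4 = 1, and the invariant factors of ∂_1 are all 1, so H_0 ≅ Z.

(K is a triangulation of the circle S^1.)

H_0 ≅ Z.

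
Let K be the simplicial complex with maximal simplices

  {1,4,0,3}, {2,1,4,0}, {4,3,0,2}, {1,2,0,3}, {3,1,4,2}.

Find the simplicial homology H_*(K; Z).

H_0 = Z,  H_1 = 0,  H_2 = 0,  H_3 = Z.

Take the total order 0 < 1 < 2 < 3 < 4 on the vertex set. Then K (dimension 3) consists of the simplices:

  0-simplices (5): [0], [1], [2], [3], [4]
  1-simplices (10): [0,1], [0,2], [0,3], [0,4], [1,2], [1,3], [1,4], [2,3], [2,4], [3,4]
  2-simplices (10): [0,1,2], [0,1,3], [0,1,4], [0,2,3], [0,2,4], [0,3,4], [1,2,3], [1,2,4], [1,3,4], [2,3,4]
  3-simplices (5): [0,1,2,3], [0,1,2,4], [0,1,3,4], [0,2,3,4], [1,2,3,4]

giving chain groups C_0 ≅ Z^5, C_1 ≅ Z^10, C_2 ≅ Z^10, C_3 ≅ Z^5.

∂_1: C_1 → C_0 maps an edge to its endpoints' difference, ∂[p,q] = q − p. For instance
  ∂[0,2] = [2] − [0].
The resulting 5×10 matrix has rank 4, and its Smith normal form has invariant factors (1,1,1,1).

The boundary map ∂_2: C_2 → C_1 acts by ∂[p,q,r] = [q,r] − [p,r] + [p,q]. For instance
  ∂[1,2,4] = [2,4] − [1,4] + [1,2],
  ∂[0,1,4] = [1,4] − [0,4] + [0,1].
The resulting 10×10 matrix has rank 6, and its Smith normal form has invariant factors (1,1,1,1,1,1).

The boundary map ∂_3: C_3 → C_2 sends each 3-simplex σ to the alternating sum Σ_i (−1)^i (σ with its i-th vertex removed). For instance
  ∂[0,1,2,4] = [1,2,4] − [0,2,4] + [0,1,4] − [0,1,2],
  ∂[0,1,3,4] = [1,3,4] − [0,3,4] + [0,1,4] − [0,1,3].
This gives a 10×5 integer matrix of rank 4; reducing to Smith normal form yields diagonal entries (1,1,1,1).

From H_k ≅ ker(∂_k) / im(∂_{k+1}) we obtain:

  H_0: rank C_0 − rank ∂_1 = 5 − 4 = 1, and the invariant factors of ∂_1 are all 1, so H_0 ≅ Z.
  H_1: rank ker ∂_1 − rank ∂_2 = (10 − 4) − 6 = 0, and the invariant factors of ∂_2 are all 1, so H_1 ≅ 0.
  H_2: rank ker ∂_2 − rank ∂_3 = (10 − 6) − 4 = 0, and the invariant factors of ∂_3 are all 1, so H_2 ≅ 0.
  H_3: rank ker ∂_3 − rank ∂_4 = (5 − 4) − 0 = 1, and there is no ∂_4, so H_3 ≅ Z.

As a check, the Euler characteristic is 5 − 10 + 10 − 5 = 0, which agrees with 1 − 0 + 0 − 1 = 0.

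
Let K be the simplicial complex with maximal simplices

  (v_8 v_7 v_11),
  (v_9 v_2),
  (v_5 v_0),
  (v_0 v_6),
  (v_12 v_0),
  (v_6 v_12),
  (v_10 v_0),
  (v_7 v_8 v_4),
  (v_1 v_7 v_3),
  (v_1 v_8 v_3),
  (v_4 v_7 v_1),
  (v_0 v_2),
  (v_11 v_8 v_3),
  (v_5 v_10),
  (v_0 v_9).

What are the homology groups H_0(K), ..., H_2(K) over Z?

K has 13 vertices, 21 edges, 6 triangles.
rank ∂_0 = 0, rank ∂_1 = 11 ⇒ b_0 = 13 − 0 − 11 = 2; all invariant factors of ∂_1 are 1 so no torsion. So H_0 ≅ Z^2.
rank ∂_1 = 11, rank ∂_2 = 6 ⇒ b_1 = 21 − 11 − 6 = 4; all invariant factors of ∂_2 are 1 so no torsion. So H_1 ≅ Z^4.
rank ∂_2 = 6, rank ∂_3 = 0 ⇒ b_2 = 6 − 6 − 0 = 0. So H_2 ≅ 0.

H_0 = Z^2,  H_1 = Z^4,  H_2 = 0.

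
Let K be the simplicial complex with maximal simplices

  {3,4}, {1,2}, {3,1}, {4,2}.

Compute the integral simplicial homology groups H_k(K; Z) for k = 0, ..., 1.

H_0 = Z,  H_1 = Z.

Order the vertices as 1 < 2 < 3 < 4. Listing each simplex with vertices in this order, K has dimension 1 with simplices:

  0-simplices (4): [1], [2], [3], [4]
  1-simplices (4): [1,2], [1,3], [2,4], [3,4]

giving chain groups C_0 ≅ Z^4, C_1 ≅ Z^4.

∂_1: C_1 → C_0 maps an edge to its endpoints' difference, ∂[p,q] = q − p. For instance
  ∂[3,4] = [4] − [3].
The 4×4 boundary matrix has rank 3 and Smith normal form diag(1,1,1).

Now H_k = ker ∂_k / im ∂_{k+1}, so:

  H_0: rank C_0 − rank ∂_1 = 4 − 3 = 1, and the invariant factors of ∂_1 are all 1, so H_0 = Z.
  H_1: rank ker ∂_1 − rank ∂_2 = (4 − 3) − 0 = 1, and there is no ∂_2, so H_1 = Z.

As a check, the Euler characteristic is 4 − 4 = 0, which agrees with 1 − 1 = 0.
(K is a triangulation of the circle S^1.)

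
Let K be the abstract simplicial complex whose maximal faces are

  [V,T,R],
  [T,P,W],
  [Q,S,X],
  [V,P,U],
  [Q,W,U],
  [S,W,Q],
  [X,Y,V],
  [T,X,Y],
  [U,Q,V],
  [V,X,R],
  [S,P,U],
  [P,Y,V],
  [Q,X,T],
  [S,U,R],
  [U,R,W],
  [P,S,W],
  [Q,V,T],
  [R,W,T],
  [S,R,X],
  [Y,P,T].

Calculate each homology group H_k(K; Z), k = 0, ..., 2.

H_0 ≅ Z,  H_1 ≅ Z ⊕ Z/2,  H_2 = 0.

Order the vertices as P < Q < R < S < T < U < V < W < X < Y. Listing each simplex with vertices in this order, K has dimension 2 with simplices:

  0-simplices (10): P, Q, R, S, T, U, V, W, X, Y
  1-simplices (30): PS, PT, PU, PV, PW, PY, QS, QT, QU, QV, QW, QX, RS, RT, RU, RV, RW, RX, SU, SW, SX, TV, TW, TX, TY, UV, UW, VX, VY, XY
  2-simplices (20): PSU, PSW, PTW, PTY, PUV, PVY, QSW, QSX, QTV, QTX, QUV, QUW, RSU, RSX, RTV, RTW, RUW, RVX, TXY, VXY

so the chain groups are C_0 ≅ Z^10, C_1 ≅ Z^30, C_2 ≅ Z^20.

The boundary map ∂_1: C_1 → C_0 maps an edge to its endpoints' difference, ∂[p,q] = q − p. For instance
  ∂UW = W − U.
The 10×30 boundary matrix has rank 9 and Smith normal form diag(1,1,1,1,1,1,1,1,1).

Boundary ∂_2: C_2 → C_1 acts by ∂[p,q,r] = [q,r] − [p,r] + [p,q]. For instance
  ∂PTY = TY − PY + PT,
  ∂RSX = SX − RX + RS.
The 30×20 boundary matrix has rank 20 and Smith normal form diag(1,1,1,1,1,1,1,1,1,1,1,1,1,1,1,1,1,1,1,2).

Now H_k = ker ∂_k / im ∂_{k+1}, so:

  H_0: rank C_0 − rank ∂_1 = 10 − 9 = 1, and the invariant factors of ∂_1 are all 1, so H_0 ≅ Z.
  H_1: rank ker ∂_1 − rank ∂_2 = (30 − 9) − 20 = 1, and ∂_2 has invariant factor 2 > 1, so H_1 ≅ Z ⊕ Z/2.
  H_2: rank ker ∂_2 − rank ∂_3 = (20 − 20) − 0 = 0, and there is no ∂_3, so H_2 ≅ 0.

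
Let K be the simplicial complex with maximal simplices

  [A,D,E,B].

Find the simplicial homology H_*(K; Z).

K has 4 vertices, 6 edges, 4 triangles, 1 3-simplex.
rank ∂_0 = 0, rank ∂_1 = 3 ⇒ b_0 = 4 − 0 − 3 = 1; all invariant factors of ∂_1 are 1 so no torsion. So H_0 = Z.
rank ∂_1 = 3, rank ∂_2 = 3 ⇒ b_1 = 6 − 3 − 3 = 0; all invariant factors of ∂_2 are 1 so no torsion. So H_1 = 0.
rank ∂_2 = 3, rank ∂_3 = 1 ⇒ b_2 = 4 − 3 − 1 = 0; all invariant factors of ∂_3 are 1 so no torsion. So H_2 = 0.
rank ∂_3 = 1, rank ∂_4 = 0 ⇒ b_3 = 1 − 1 − 0 = 0. So H_3 = 0.

H_0 = Z,  H_1 = 0,  H_2 = 0,  H_3 = 0.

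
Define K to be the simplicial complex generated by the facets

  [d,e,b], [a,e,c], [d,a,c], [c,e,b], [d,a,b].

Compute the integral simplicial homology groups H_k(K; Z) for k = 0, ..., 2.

We work with the vertex ordering a < b < c < d < e. The simplices of K, each written with vertices in increasing order, are:

  0-simplices (5): a, b, c, d, e
  1-simplices (10): ab, ac, ad, ae, bc, bd, be, cd, ce, de
  2-simplices (5): abd, acd, ace, bce, bde

giving chain groups C_0 ≅ Z^5, C_1 ≅ Z^10, C_2 ≅ Z^5.

Boundary ∂_1: C_1 → C_0 is given by ∂[p,q] = [q] − [p].
As a 5×10 matrix over Z this has rank 4, with invariant factors (1,1,1,1).

The boundary map ∂_2: C_2 → C_1 acts by ∂[p,q,r] = [q,r] − [p,r] + [p,q]. For instance
  ∂ace = ce − ae + ac,
  ∂bce = ce − be + bc.
The resulting 10×5 matrix has rank 5, and its Smith normal form has invariant factors (1,1,1,1,1).

From H_k ≅ ker(∂_k) / im(∂_{k+1}) we obtain:

  H_0: rank C_0 − rank ∂_1 = 5 − 4 = 1, and the invariant factors of ∂_1 are all 1, so H_0 = Z.
  H_1: rank ker ∂_1 − rank ∂_2 = (10 − 4) − 5 = 1, and the invariant factors of ∂_2 are all 1, so H_1 = Z.
  H_2: rank ker ∂_2 − rank ∂_3 = (5 − 5) − 0 = 0, and there is no ∂_3, so H_2 = 0.

H_0 ≅ Z,  H_1 ≅ Z,  H_2 = 0.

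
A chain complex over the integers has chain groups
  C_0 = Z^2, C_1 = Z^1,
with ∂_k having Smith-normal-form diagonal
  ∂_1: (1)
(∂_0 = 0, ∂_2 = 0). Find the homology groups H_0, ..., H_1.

H_0: b_0 = 2 − 0 − 1 = 1; torsion from ∂_1 factors > 1: none. So H_0 ≅ Z.
H_1: b_1 = 1 − 1 − 0 = 0; torsion from ∂_2 factors > 1: none. So H_1 ≅ 0.

H_0 ≅ Z,  H_1 = 0.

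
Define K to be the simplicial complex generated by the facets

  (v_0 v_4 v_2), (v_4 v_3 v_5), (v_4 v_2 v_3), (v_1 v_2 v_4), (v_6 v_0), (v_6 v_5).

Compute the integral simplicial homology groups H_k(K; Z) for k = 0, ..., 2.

K has 7 vertices, 11 edges, 4 triangles.
rank ∂_0 = 0, rank ∂_1 = 6 ⇒ b_0 = 7 − 0 − 6 = 1; all invariant factors of ∂_1 are 1 so no torsion. So H_0 ≅ Z.
rank ∂_1 = 6, rank ∂_2 = 4 ⇒ b_1 = 11 − 6 − 4 = 1; all invariant factors of ∂_2 are 1 so no torsion. So H_1 ≅ Z.
rank ∂_2 = 4, rank ∂_3 = 0 ⇒ b_2 = 4 − 4 − 0 = 0. So H_2 ≅ 0.

H_0 = Z,  H_1 = Z,  H_2 = 0.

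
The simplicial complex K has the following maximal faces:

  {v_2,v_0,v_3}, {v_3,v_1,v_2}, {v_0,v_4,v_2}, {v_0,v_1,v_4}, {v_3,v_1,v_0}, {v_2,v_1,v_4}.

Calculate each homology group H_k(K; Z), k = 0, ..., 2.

We work with the vertex ordering v_0 < v_1 < v_2 < v_3 < v_4. The simplices of K, each written with vertices in increasing order, are:

  0-simplices (5): [v_0], [v_1], [v_2], [v_3], [v_4]
  1-simplices (9): [v_0,v_1], [v_0,v_2], [v_0,v_3], [v_0,v_4], [v_1,v_2], [v_1,v_3], [v_1,v_4], [v_2,v_3], [v_2,v_4]
  2-simplices (6): [v_0,v_1,v_3], [v_0,v_1,v_4], [v_0,v_2,v_3], [v_0,v_2,v_4], [v_1,v_2,v_3], [v_1,v_2,v_4]

so the chain groups are C_0 ≅ Z^5, C_1 ≅ Z^9, C_2 ≅ Z^6.

Boundary ∂_1: C_1 → C_0 maps an edge to its endpoints' difference, ∂[p,q] = q − p.
As a 5×9 matrix over Z this has rank 4, with invariant factors (1,1,1,1).

Boundary ∂_2: C_2 → C_1 sends each 2-simplex [p,q,r] to [q,r] − [p,r] + [p,q]. For instance
  ∂[v_0,v_2,v_4] = [v_2,v_4] − [v_0,v_4] + [v_0,v_2],
  ∂[v_0,v_1,v_4] = [v_1,v_4] − [v_0,v_4] + [v_0,v_1].
The 9×6 boundary matrix has rank 5 and Smith normal form diag(1,1,1,1,1).

Reading off H_k = ker ∂_k / im ∂_{k+1}:

  H_0: rank C_0 − rank ∂_1 = 5 − 4 = 1, and the invariant factors of ∂_1 are all 1, so H_0 = Z.
  H_1: rank ker ∂_1 − rank ∂_2 = (9 − 4) − 5 = 0, and the invariant factors of ∂_2 are all 1, so H_1 = 0.
  H_2: rank ker ∂_2 − rank ∂_3 = (6 − 5) − 0 = 1, and there is no ∂_3, so H_2 = Z.

H_0 ≅ Z,  H_1 = 0,  H_2 ≅ Z.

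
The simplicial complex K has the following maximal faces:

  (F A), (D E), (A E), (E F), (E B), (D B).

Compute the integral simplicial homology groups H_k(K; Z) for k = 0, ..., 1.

Order the vertices as A < B < D < E < F. Listing each simplex with vertices in this order, K has dimension 1 with simplices:

  0-simplices (5): A, B, D, E, F
  1-simplices (6): AE, AF, BD, BE, DE, EF

giving chain groups C_0 ≅ Z^5, C_1 ≅ Z^6.

The boundary map ∂_1: C_1 → C_0 is given by ∂[p,q] = [q] − [p].
The 5×6 boundary matrix has rank 4 and Smith normal form diag(1,1,1,1).

From H_k ≅ ker(∂_k) / im(∂_{k+1}) we obtain:

  H_0: rank C_0 − rank ∂_1 = 5 − 4 = 1, and the invariant factors of ∂_1 are all 1, so H_0 = Z.
  H_1: rank ker ∂_1 − rank ∂_2 = (6 − 4) − 0 = 2, and there is no ∂_2, so H_1 = Z^2.

As a check, the Euler characteristic is 5 − 6 = -1, which agrees with 1 − 2 = -1.

H_0 ≅ Z,  H_1 ≅ Z^2.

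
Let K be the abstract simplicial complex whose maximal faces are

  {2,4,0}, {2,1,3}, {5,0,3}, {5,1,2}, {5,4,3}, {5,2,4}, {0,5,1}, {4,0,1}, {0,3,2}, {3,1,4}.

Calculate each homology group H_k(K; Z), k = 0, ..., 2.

H_0 ≅ Z,  H_1 ≅ Z_2,  H_2 = 0.

We work with the vertex ordering 0 < 1 < 2 < 3 < 4 < 5. The simplices of K, each written with vertices in increasing order, are:

  0-simplices (6): [0], [1], [2], [3], [4], [5]
  1-simplices (15): [0,1], [0,2], [0,3], [0,4], [0,5], [1,2], [1,3], [1,4], [1,5], [2,3], [2,4], [2,5], [3,4], [3,5], [4,5]
  2-simplices (10): [0,1,4], [0,1,5], [0,2,3], [0,2,4], [0,3,5], [1,2,3], [1,2,5], [1,3,4], [2,4,5], [3,4,5]

giving chain groups C_0 ≅ Z^6, C_1 ≅ Z^15, C_2 ≅ Z^10.

∂_1: C_1 → C_0 maps an edge to its endpoints' difference, ∂[p,q] = q − p.
The 6×15 boundary matrix has rank 5 and Smith normal form diag(1,1,1,1,1).

The boundary map ∂_2: C_2 → C_1 acts by ∂[p,q,r] = [q,r] − [p,r] + [p,q]. For instance
  ∂[2,4,5] = [4,5] − [2,5] + [2,4],
  ∂[0,2,4] = [2,4] − [0,4] + [0,2].
This gives a 15×10 integer matrix of rank 10; reducing to Smith normal form yields diagonal entries (1,1,1,1,1,1,1,1,1,2).

From H_k ≅ ker(∂_k) / im(∂_{k+1}) we obtain:

  H_0: rank C_0 − rank ∂_1 = 6 − 5 = 1, and the invariant factors of ∂_1 are all 1, so H_0 ≅ Z.
  H_1: rank ker ∂_1 − rank ∂_2 = (15 − 5) − 10 = 0, and ∂_2 has invariant factor 2 > 1, so H_1 ≅ Z_2.
  H_2: rank ker ∂_2 − rank ∂_3 = (10 − 10) − 0 = 0, and there is no ∂_3, so H_2 ≅ 0.

As a check, the Euler characteristic is 6 − 15 + 10 = 1, which agrees with 1 − 0 + 0 = 1.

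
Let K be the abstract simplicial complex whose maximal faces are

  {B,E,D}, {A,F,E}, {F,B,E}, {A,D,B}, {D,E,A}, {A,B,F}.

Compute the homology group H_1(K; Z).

H_1 = 0.

We work with the vertex ordering A < B < D < E < F. The simplices of K, each written with vertices in increasing order, are:

  0-simplices (5): A, B, D, E, F
  1-simplices (9): AB, AD, AE, AF, BD, BE, BF, DE, EF
  2-simplices (6): ABD, ABF, ADE, AEF, BDE, BEF

so the chain groups are C_0 ≅ Z^5, C_1 ≅ Z^9, C_2 ≅ Z^6.

The boundary map ∂_1: C_1 → C_0 sends each edge [p,q] (with p < q) to q − p. For instance
  ∂AF = F − A.
This gives a 5×9 integer matrix of rank 4; reducing to Smith normal form yields diagonal entries (1,1,1,1).

∂_2: C_2 → C_1 sends each 2-simplex [p,q,r] to [q,r] − [p,r] + [p,q]. For instance
  ∂ABD = BD − AD + AB,
  ∂BEF = EF − BF + BE.
The 9×6 boundary matrix has rank 5 and Smith normal form diag(1,1,1,1,1).

Reading off H_k = ker ∂_k / im ∂_{k+1}:

  H_1: rank ker ∂_1 − rank ∂_2 = (9 − 4) − 5 = 0, and the invariant factors of ∂_2 are all 1, so H_1 = 0.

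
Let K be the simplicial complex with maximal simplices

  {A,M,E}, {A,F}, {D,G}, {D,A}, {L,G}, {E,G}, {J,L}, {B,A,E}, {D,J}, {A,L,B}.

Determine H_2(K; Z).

H_2 = 0.

Fix the vertex order A < B < D < E < F < G < J < L < M and write every simplex with vertices in increasing order. Then dim K = 2 and the simplices of K are:

  0-simplices (9): A, B, D, E, F, G, J, L, M
  1-simplices (14): AB, AD, AE, AF, AL, AM, BE, BL, DG, DJ, EG, EM, GL, JL
  2-simplices (3): ABE, ABL, AEM

so the chain groups are C_0 ≅ Z^9, C_1 ≅ Z^14, C_2 ≅ Z^3.

∂_1: C_1 → C_0 sends each edge [p,q] (with p < q) to q − p.
The resulting 9×14 matrix has rank 8, and its Smith normal form has invariant factors (1,1,1,1,1,1,1,1).

Boundary ∂_2: C_2 → C_1 sends each 2-simplex [p,q,r] to [q,r] − [p,r] + [p,q]. For instance
  ∂ABL = BL − AL + AB,
  ∂AEM = EM − AM + AE.
This gives a 14×3 integer matrix of rank 3; reducing to Smith normal form yields diagonal entries (1,1,1).

From H_k ≅ ker(∂_k) / im(∂_{k+1}) we obtain:

  H_2: rank ker ∂_2 − rank ∂_3 = (3 − 3) − 0 = 0, and there is no ∂_3, so H_2 = 0.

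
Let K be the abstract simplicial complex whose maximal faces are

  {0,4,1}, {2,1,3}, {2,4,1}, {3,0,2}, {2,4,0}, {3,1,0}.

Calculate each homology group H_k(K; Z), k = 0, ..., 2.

K has 5 vertices, 9 edges, 6 triangles.
rank ∂_0 = 0, rank ∂_1 = 4 ⇒ b_0 = 5 − 0 − 4 = 1; all invariant factors of ∂_1 are 1 so no torsion. So H_0 = Z.
rank ∂_1 = 4, rank ∂_2 = 5 ⇒ b_1 = 9 − 4 − 5 = 0; all invariant factors of ∂_2 are 1 so no torsion. So H_1 = 0.
rank ∂_2 = 5, rank ∂_3 = 0 ⇒ b_2 = 6 − 5 − 0 = 1. So H_2 = Z.

H_0 ≅ Z,  H_1 = 0,  H_2 ≅ Z.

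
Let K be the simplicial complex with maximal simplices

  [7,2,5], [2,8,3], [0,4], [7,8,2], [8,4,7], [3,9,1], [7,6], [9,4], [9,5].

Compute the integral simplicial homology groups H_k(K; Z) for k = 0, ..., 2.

H_0 = Z,  H_1 = Z^2,  H_2 = 0.

Fix the vertex order 0 < 1 < 2 < 3 < 4 < 5 < 6 < 7 < 8 < 9 and write every simplex with vertices in increasing order. Then dim K = 2 and the simplices of K are:

  0-simplices (10): [0], [1], [2], [3], [4], [5], [6], [7], [8], [9]
  1-simplices (16): [0,4], [1,3], [1,9], [2,3], [2,5], [2,7], [2,8], [3,8], [3,9], [4,7], [4,8], [4,9], [5,7], [5,9], [6,7], [7,8]
  2-simplices (5): [1,3,9], [2,3,8], [2,5,7], [2,7,8], [4,7,8]

Hence C_0 ≅ Z^10, C_1 ≅ Z^16, C_2 ≅ Z^5.

∂_1: C_1 → C_0 sends each edge [p,q] (with p < q) to q − p. For instance
  ∂[7,8] = [8] − [7].
The resulting 10×16 matrix has rank 9, and its Smith normal form has invariant factors (1,1,1,1,1,1,1,1,1).

∂_2: C_2 → C_1 maps a triangle to the signed sum of its edges. For instance
  ∂[1,3,9] = [3,9] − [1,9] + [1,3],
  ∂[2,7,8] = [7,8] − [2,8] + [2,7].
The resulting 16×5 matrix has rank 5, and its Smith normal form has invariant factors (1,1,1,1,1).

Computing H_k = (kernel of ∂_k) / (image of ∂_{k+1}):

  H_0: rank C_0 − rank ∂_1 = 10 − 9 = 1, and the invariant factors of ∂_1 are all 1, so H_0 = Z.
  H_1: rank ker ∂_1 − rank ∂_2 = (16 − 9) − 5 = 2, and the invariant factors of ∂_2 are all 1, so H_1 = Z^2.
  H_2: rank ker ∂_2 − rank ∂_3 = (5 − 5) − 0 = 0, and there is no ∂_3, so H_2 = 0.

As a check, the Euler characteristic is 10 − 16 + 5 = -1, which agrees with 1 − 2 + 0 = -1.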